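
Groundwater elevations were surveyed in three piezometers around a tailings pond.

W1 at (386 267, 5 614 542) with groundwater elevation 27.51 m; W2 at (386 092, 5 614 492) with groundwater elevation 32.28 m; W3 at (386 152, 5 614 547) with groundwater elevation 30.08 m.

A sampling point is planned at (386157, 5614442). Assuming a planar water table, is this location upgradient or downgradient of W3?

Differences from W1: to W2 (Δx, Δy, Δh) = (-175, -50, +4.77); to W3 = (-115, 5, +2.57).
Solve a·Δx + b·Δy = Δh: det = (-175)·5 − (-115)·(-50) = -6625.
∂h/∂x = [(+4.77)·5 − (+2.57)·(-50)] / -6625 = -0.02300
∂h/∂y = [(-175)·(+2.57) − (-115)·(+4.77)] / -6625 = -0.01491
Head at (386157, 5614442) = 27.51 + (-0.02300)·(-110) + (-0.01491)·(-100) = 31.53 m.
That is higher than the 30.08 m at W3, so the point is upgradient.

upgradient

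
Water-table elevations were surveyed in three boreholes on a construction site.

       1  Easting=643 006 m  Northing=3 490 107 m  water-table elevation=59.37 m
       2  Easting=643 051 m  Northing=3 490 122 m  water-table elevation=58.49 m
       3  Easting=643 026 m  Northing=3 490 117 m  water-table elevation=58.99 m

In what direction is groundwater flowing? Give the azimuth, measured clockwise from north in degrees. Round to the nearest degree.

099°

Differences from 1: to 2 (Δx, Δy, Δh) = (45, 15, -0.88); to 3 = (20, 10, -0.38).
Solve a·Δx + b·Δy = Δh: det = 45·10 − 20·15 = 150.
∂h/∂x = [(-0.88)·10 − (-0.38)·15] / 150 = -0.02067
∂h/∂y = [45·(-0.38) − 20·(-0.88)] / 150 = +0.003333
Flow direction (−∇h) has components (+0.02067 E, -0.003333 N).
Azimuth = atan2(E, N) = atan2(+0.02067, -0.003333) = 99.2° ≈ 099°.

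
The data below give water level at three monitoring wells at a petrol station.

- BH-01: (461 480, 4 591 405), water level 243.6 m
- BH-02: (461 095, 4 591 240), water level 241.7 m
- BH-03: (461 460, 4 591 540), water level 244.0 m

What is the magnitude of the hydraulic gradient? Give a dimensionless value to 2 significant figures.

Taking BH-01 as reference: BH-02−BH-01 = (-385, -165, -1.9); BH-03−BH-01 = (-20, 135, +0.4).
Solve a·Δx + b·Δy = Δh: det = (-385)·135 − (-20)·(-165) = -55275.
∂h/∂x = [(-1.9)·135 − (+0.4)·(-165)] / -55275 = +0.003446
∂h/∂y = [(-385)·(+0.4) − (-20)·(-1.9)] / -55275 = +0.003474
|∇h| = √(0.003446² + 0.003474²) = 0.004893

0.0049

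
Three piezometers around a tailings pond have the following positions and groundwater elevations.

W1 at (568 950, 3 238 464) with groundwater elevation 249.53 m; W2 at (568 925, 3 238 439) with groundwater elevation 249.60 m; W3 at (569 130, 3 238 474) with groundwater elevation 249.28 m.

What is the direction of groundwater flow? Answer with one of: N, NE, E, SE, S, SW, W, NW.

Three-point gradient (reference W1): Δ to W2 = (-25, -25, +0.07), Δ to W3 = (180, 10, -0.25).
∂h/∂x = -0.001306, ∂h/∂y = -0.001494 (det = 4250).
Flow = −∇h = (+0.001306 east, +0.001494 north), which points northeast.

NE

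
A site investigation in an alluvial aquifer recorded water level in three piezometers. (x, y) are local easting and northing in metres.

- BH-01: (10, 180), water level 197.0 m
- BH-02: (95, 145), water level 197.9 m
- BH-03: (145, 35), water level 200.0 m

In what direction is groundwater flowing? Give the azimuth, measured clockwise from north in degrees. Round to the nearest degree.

Taking BH-01 as reference: BH-02−BH-01 = (85, -35, +0.9); BH-03−BH-01 = (135, -145, +3.0).
Determinant of the coordinate differences = 85·(-145) − 135·(-35) = -7600.
∂h/∂x = [(+0.9)·(-145) − (+3.0)·(-35)] / -7600 = +0.003355
∂h/∂y = [85·(+3.0) − 135·(+0.9)] / -7600 = -0.01757
Flow direction (−∇h) has components (-0.003355 E, +0.01757 N).
Azimuth = atan2(E, N) = atan2(-0.003355, +0.01757) = 349.2° ≈ 349°.

349°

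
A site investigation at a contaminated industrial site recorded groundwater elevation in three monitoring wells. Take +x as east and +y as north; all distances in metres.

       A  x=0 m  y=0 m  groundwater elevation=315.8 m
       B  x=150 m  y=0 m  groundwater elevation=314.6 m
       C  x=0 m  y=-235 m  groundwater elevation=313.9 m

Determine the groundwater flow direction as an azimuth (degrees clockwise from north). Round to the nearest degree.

135°

∂h/∂x = (314.6 − 315.8) / (150 − 0) = -0.008000
∂h/∂y = (313.9 − 315.8) / (-235 − 0) = +0.008085
Flow direction (−∇h) has components (+0.008000 E, -0.008085 N).
Azimuth = atan2(E, N) = atan2(+0.008000, -0.008085) = 135.3° ≈ 135°.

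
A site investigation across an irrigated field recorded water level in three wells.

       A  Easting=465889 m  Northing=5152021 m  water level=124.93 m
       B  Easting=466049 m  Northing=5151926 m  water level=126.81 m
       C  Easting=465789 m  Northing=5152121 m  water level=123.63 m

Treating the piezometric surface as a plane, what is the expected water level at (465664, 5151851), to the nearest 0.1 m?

123.2 m

Differences from A: to B (Δx, Δy, Δh) = (160, -95, +1.88); to C = (-100, 100, -1.30).
Solve a·Δx + b·Δy = Δh: det = 160·100 − (-100)·(-95) = 6500.
∂h/∂x = [(+1.88)·100 − (-1.30)·(-95)] / 6500 = +0.009923
∂h/∂y = [160·(-1.30) − (-100)·(+1.88)] / 6500 = -0.003077
h(465664, 5151851) = 124.93 + (+0.009923)·(-225) + (-0.003077)·(-170) = 124.93 -2.233 +0.523 = 123.220 m.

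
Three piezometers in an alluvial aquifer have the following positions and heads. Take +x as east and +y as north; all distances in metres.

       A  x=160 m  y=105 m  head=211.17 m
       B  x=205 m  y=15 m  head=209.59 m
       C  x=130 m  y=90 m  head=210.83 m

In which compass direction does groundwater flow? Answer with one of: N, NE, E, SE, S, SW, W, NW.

Differences from A: to B (Δx, Δy, Δh) = (45, -90, -1.58); to C = (-30, -15, -0.34).
Solve a·Δx + b·Δy = Δh: det = 45·(-15) − (-30)·(-90) = -3375.
∂h/∂x = [(-1.58)·(-15) − (-0.34)·(-90)] / -3375 = +0.002044
∂h/∂y = [45·(-0.34) − (-30)·(-1.58)] / -3375 = +0.01858
Flow = −∇h = (-0.002044 east, -0.01858 north), which points south.

S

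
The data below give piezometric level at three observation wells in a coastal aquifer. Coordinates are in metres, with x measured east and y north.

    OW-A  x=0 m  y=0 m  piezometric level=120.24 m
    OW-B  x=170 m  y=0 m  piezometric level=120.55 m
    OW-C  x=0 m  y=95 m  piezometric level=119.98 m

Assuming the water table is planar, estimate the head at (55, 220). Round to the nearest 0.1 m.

119.7 m

∂h/∂x = (120.55 − 120.24) / (170 − 0) = +0.001824
∂h/∂y = (119.98 − 120.24) / (95 − 0) = -0.002737
h(55, 220) = 120.24 + (+0.001824)·(55) + (-0.002737)·(220) = 120.24 +0.100 -0.602 = 119.738 m.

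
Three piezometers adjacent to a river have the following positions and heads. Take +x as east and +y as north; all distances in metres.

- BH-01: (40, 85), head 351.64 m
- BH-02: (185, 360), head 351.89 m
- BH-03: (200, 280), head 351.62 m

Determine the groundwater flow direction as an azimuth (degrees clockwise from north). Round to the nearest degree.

128°

Taking BH-01 as reference: BH-02−BH-01 = (145, 275, +0.25); BH-03−BH-01 = (160, 195, -0.02).
Determinant of the coordinate differences = 145·195 − 160·275 = -15725.
∂h/∂x = [(+0.25)·195 − (-0.02)·275] / -15725 = -0.003450
∂h/∂y = [145·(-0.02) − 160·(+0.25)] / -15725 = +0.002728
Flow direction (−∇h) has components (+0.003450 E, -0.002728 N).
Azimuth = atan2(E, N) = atan2(+0.003450, -0.002728) = 128.3° ≈ 128°.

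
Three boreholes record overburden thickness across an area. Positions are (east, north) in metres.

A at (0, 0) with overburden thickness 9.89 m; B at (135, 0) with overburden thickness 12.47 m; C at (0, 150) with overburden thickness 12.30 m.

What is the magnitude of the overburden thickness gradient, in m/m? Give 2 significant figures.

∂d/∂x = (12.47 − 9.89) / (135 − 0) = +0.01911
∂d/∂y = (12.30 − 9.89) / (150 − 0) = +0.01607
|∇f| = √(0.01911² + 0.01607²) = 0.02497 m/m

0.025 m/m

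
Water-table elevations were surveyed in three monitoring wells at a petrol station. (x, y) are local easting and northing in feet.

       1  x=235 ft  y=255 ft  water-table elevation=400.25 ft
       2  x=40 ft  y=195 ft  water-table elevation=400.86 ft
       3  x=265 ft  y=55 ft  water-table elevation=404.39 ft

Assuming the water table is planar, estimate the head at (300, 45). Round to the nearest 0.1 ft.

404.7 ft

Taking 1 as reference: 2−1 = (-195, -60, +0.61); 3−1 = (30, -200, +4.14).
Solve a·Δx + b·Δy = Δh: det = (-195)·(-200) − 30·(-60) = 40800.
∂h/∂x = [(+0.61)·(-200) − (+4.14)·(-60)] / 40800 = +0.003098
∂h/∂y = [(-195)·(+4.14) − 30·(+0.61)] / 40800 = -0.02024
h(300, 45) = 400.25 + (+0.003098)·(65) + (-0.02024)·(-210) = 400.25 +0.201 +4.249 = 404.701 ft.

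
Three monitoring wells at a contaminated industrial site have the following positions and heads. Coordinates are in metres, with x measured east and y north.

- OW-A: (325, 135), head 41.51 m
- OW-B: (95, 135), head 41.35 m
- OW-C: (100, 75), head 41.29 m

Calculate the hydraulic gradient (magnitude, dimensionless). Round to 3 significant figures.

0.00127

Differences from OW-A: to OW-B (Δx, Δy, Δh) = (-230, 0, -0.16); to OW-C = (-225, -60, -0.22).
Determinant of the coordinate differences = (-230)·(-60) − (-225)·0 = 13800.
∂h/∂x = [(-0.16)·(-60) − (-0.22)·0] / 13800 = +0.0006957
∂h/∂y = [(-230)·(-0.22) − (-225)·(-0.16)] / 13800 = +0.001058
|∇h| = √(0.0006957² + 0.001058²) = 0.001266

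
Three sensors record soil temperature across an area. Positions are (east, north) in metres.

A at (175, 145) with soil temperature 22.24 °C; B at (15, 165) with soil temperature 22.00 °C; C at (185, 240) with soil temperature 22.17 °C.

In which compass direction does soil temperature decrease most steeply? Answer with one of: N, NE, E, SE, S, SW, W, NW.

NW

With T = a·x + b·y + c and A as origin, the differences give:
  (-160)·a + 20·b = -0.24
  10·a + 95·b = -0.07
Eliminate b (×95 and ×20, subtract): -15400·a = -21.400 → a = ∂T/∂x = +0.001390
Back-substitute: b = ∂T/∂y = -0.0008831.
Steepest decrease is along −∇f = (-0.001390 E, +0.0008831 N) → northwest.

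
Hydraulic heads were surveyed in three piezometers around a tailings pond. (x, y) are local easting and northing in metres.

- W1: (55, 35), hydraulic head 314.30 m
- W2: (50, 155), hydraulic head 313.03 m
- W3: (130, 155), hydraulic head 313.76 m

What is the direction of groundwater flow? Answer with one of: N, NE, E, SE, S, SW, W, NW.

Taking W1 as reference: W2−W1 = (-5, 120, -1.27); W3−W1 = (75, 120, -0.54).
Solve a·Δx + b·Δy = Δh: det = (-5)·120 − 75·120 = -9600.
∂h/∂x = [(-1.27)·120 − (-0.54)·120] / -9600 = +0.009125
∂h/∂y = [(-5)·(-0.54) − 75·(-1.27)] / -9600 = -0.01020
Flow = −∇h = (-0.009125 east, +0.01020 north), which points northwest.

NW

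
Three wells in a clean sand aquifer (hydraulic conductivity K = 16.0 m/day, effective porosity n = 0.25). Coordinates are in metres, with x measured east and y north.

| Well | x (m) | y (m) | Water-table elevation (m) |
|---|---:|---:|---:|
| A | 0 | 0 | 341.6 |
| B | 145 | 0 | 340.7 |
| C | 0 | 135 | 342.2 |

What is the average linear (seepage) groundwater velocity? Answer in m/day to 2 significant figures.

0.49 m/day

∂h/∂x = (340.7 − 341.6) / (145 − 0) = -0.006207
∂h/∂y = (342.2 − 341.6) / (135 − 0) = +0.004444
|∇h| = √(-0.006207² + 0.004444²) = 0.007634
Seepage velocity v = K·i/n = 16.0 × 0.007634 / 0.25 = 0.4886 m/day.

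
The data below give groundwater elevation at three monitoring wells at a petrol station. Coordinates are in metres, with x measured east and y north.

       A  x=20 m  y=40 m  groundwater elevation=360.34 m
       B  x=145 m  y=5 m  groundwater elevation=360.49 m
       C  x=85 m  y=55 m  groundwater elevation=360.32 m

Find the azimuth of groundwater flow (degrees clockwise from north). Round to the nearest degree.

353°

Three-point gradient (reference A): Δ to B = (125, -35, +0.15), Δ to C = (65, 15, -0.02).
∂h/∂x = +0.0003735, ∂h/∂y = -0.002952 (det = 4150).
Flow direction (−∇h) has components (-0.0003735 E, +0.002952 N).
Azimuth = atan2(E, N) = atan2(-0.0003735, +0.002952) = 352.8° ≈ 353°.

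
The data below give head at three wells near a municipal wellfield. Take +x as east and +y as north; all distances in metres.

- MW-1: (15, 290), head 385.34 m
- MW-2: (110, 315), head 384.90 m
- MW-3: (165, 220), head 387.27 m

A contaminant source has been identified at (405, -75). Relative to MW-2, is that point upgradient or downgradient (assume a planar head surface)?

Differences from MW-1: to MW-2 (Δx, Δy, Δh) = (95, 25, -0.44); to MW-3 = (150, -70, +1.93).
Solve a·Δx + b·Δy = Δh: det = 95·(-70) − 150·25 = -10400.
∂h/∂x = [(-0.44)·(-70) − (+1.93)·25] / -10400 = +0.001678
∂h/∂y = [95·(+1.93) − 150·(-0.44)] / -10400 = -0.02398
Head at (405, -75) = 385.34 + (+0.001678)·(390) + (-0.02398)·(-365) = 394.75 m.
That is higher than the 384.90 m at MW-2, so the point is upgradient.

upgradient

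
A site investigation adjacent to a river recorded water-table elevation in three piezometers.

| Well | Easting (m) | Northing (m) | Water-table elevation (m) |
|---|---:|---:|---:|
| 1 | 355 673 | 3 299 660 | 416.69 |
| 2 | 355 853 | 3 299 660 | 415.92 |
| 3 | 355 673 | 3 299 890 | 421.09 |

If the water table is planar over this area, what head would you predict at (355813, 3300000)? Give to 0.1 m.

∂h/∂x = (415.92 − 416.69) / (355853 − 355673) = -0.004278
∂h/∂y = (421.09 − 416.69) / (3299890 − 3299660) = +0.01913
h(355813, 3300000) = 416.69 + (-0.004278)·(140) + (+0.01913)·(340) = 416.69 -0.599 +6.504 = 422.595 m.

422.6 m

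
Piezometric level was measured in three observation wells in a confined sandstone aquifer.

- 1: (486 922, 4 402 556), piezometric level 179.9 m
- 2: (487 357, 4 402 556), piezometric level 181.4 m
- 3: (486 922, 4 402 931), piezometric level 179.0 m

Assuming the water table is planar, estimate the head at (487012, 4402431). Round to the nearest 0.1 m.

∂h/∂x = (181.4 − 179.9) / (487357 − 486922) = +0.003448
∂h/∂y = (179.0 − 179.9) / (4402931 − 4402556) = -0.002400
h(487012, 4402431) = 179.9 + (+0.003448)·(90) + (-0.002400)·(-125) = 179.9 +0.310 +0.300 = 180.510 m.

180.5 m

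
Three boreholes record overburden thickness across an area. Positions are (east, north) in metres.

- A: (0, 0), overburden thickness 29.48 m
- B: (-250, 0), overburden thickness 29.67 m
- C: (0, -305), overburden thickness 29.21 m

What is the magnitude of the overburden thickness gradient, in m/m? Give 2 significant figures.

0.0012 m/m

∂d/∂x = (29.67 − 29.48) / (-250 − 0) = -0.0007600
∂d/∂y = (29.21 − 29.48) / (-305 − 0) = +0.0008852
|∇f| = √(-0.0007600² + 0.0008852²) = 0.001167 m/m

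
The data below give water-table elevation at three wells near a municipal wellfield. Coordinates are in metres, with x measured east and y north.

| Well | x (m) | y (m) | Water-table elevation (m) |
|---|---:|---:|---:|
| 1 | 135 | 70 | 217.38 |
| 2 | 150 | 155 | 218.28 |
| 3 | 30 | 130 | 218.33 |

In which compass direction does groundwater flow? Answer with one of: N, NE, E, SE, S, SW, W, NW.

S

Three-point gradient (reference 1): Δ to 2 = (15, 85, +0.90), Δ to 3 = (-105, 60, +0.95).
∂h/∂x = -0.002723, ∂h/∂y = +0.01107 (det = 9825).
Flow = −∇h = (+0.002723 east, -0.01107 north), which points south.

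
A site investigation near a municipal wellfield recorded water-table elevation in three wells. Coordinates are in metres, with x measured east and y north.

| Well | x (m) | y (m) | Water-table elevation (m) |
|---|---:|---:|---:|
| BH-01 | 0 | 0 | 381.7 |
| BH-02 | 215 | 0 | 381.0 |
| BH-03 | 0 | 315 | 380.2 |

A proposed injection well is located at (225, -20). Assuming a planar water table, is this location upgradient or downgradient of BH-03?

upgradient

∂h/∂x = (381.0 − 381.7) / (215 − 0) = -0.003256
∂h/∂y = (380.2 − 381.7) / (315 − 0) = -0.004762
Head at (225, -20) = 381.7 + (-0.003256)·(225) + (-0.004762)·(-20) = 381.06 m.
That is higher than the 380.2 m at BH-03, so the point is upgradient.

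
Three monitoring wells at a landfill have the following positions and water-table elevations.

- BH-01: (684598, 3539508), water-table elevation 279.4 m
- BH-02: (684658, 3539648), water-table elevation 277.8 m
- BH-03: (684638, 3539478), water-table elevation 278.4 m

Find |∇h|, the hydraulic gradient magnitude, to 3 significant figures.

Differences from BH-01: to BH-02 (Δx, Δy, Δh) = (60, 140, -1.6); to BH-03 = (40, -30, -1.0).
Determinant of the coordinate differences = 60·(-30) − 40·140 = -7400.
∂h/∂x = [(-1.6)·(-30) − (-1.0)·140] / -7400 = -0.02541
∂h/∂y = [60·(-1.0) − 40·(-1.6)] / -7400 = -0.0005405
|∇h| = √(-0.02541² + -0.0005405²) = 0.02542

0.0254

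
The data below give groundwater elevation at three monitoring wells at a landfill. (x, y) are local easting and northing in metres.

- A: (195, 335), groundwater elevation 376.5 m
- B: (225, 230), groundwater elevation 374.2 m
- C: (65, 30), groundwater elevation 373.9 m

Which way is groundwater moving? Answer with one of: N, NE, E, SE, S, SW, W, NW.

Taking A as reference: B−A = (30, -105, -2.3); C−A = (-130, -305, -2.6).
Determinant of the coordinate differences = 30·(-305) − (-130)·(-105) = -22800.
∂h/∂x = [(-2.3)·(-305) − (-2.6)·(-105)] / -22800 = -0.01879
∂h/∂y = [30·(-2.6) − (-130)·(-2.3)] / -22800 = +0.01654
Flow = −∇h = (+0.01879 east, -0.01654 north), which points southeast.

SE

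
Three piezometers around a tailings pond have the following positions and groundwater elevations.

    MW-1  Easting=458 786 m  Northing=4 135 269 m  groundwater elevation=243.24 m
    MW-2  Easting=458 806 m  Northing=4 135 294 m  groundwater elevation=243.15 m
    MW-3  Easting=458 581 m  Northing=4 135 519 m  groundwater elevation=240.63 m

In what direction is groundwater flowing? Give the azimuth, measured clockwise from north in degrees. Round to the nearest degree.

Differences from MW-1: to MW-2 (Δx, Δy, Δh) = (20, 25, -0.09); to MW-3 = (-205, 250, -2.61).
Determinant of the coordinate differences = 20·250 − (-205)·25 = 10125.
∂h/∂x = [(-0.09)·250 − (-2.61)·25] / 10125 = +0.004222
∂h/∂y = [20·(-2.61) − (-205)·(-0.09)] / 10125 = -0.006978
Flow direction (−∇h) has components (-0.004222 E, +0.006978 N).
Azimuth = atan2(E, N) = atan2(-0.004222, +0.006978) = 328.8° ≈ 329°.

329°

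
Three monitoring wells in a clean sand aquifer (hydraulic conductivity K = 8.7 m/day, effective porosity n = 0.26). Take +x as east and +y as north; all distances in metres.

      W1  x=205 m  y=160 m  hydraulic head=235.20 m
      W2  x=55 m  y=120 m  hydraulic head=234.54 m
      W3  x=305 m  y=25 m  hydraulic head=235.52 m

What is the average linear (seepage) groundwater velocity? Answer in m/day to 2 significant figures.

0.14 m/day

Differences from W1: to W2 (Δx, Δy, Δh) = (-150, -40, -0.66); to W3 = (100, -135, +0.32).
Solve a·Δx + b·Δy = Δh: det = (-150)·(-135) − 100·(-40) = 24250.
∂h/∂x = [(-0.66)·(-135) − (+0.32)·(-40)] / 24250 = +0.004202
∂h/∂y = [(-150)·(+0.32) − 100·(-0.66)] / 24250 = +0.0007423
|∇h| = √(0.004202² + 0.0007423²) = 0.004267
Seepage velocity v = K·i/n = 8.7 × 0.004267 / 0.26 = 0.1428 m/day.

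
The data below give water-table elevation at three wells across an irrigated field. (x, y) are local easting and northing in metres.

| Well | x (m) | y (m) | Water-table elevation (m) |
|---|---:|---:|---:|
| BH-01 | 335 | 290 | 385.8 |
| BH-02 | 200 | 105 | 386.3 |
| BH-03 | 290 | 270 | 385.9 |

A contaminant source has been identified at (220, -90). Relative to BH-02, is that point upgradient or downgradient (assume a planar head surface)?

With h = a·x + b·y + c and BH-01 as origin, the differences give:
  (-135)·a + (-185)·b = +0.5
  (-45)·a + (-20)·b = +0.1
Eliminate b (×(-20) and ×(-185), subtract): -5625·a = 8.50 → a = ∂h/∂x = -0.001511
Back-substitute: b = ∂h/∂y = -0.001600.
Head at (220, -90) = 385.8 + (-0.001511)·(-115) + (-0.001600)·(-380) = 386.58 m.
That is higher than the 386.3 m at BH-02, so the point is upgradient.

upgradient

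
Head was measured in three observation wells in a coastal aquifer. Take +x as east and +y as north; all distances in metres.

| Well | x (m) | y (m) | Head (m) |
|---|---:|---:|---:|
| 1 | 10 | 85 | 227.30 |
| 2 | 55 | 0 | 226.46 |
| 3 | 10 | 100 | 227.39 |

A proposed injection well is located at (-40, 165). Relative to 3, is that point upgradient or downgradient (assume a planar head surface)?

Differences from 1: to 2 (Δx, Δy, Δh) = (45, -85, -0.84); to 3 = (0, 15, +0.09).
Determinant of the coordinate differences = 45·15 − 0·(-85) = 675.
∂h/∂x = [(-0.84)·15 − (+0.09)·(-85)] / 675 = -0.007333
∂h/∂y = [45·(+0.09) − 0·(-0.84)] / 675 = +0.006000
Head at (-40, 165) = 227.30 + (-0.007333)·(-50) + (+0.006000)·(80) = 228.15 m.
That is higher than the 227.39 m at 3, so the point is upgradient.

upgradient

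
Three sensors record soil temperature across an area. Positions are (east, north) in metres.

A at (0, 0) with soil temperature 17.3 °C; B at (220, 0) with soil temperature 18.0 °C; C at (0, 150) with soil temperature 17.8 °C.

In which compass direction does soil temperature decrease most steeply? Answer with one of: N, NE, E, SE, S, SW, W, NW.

∂T/∂x = (18.0 − 17.3) / (220 − 0) = +0.003182
∂T/∂y = (17.8 − 17.3) / (150 − 0) = +0.003333
Steepest decrease is along −∇f = (-0.003182 E, -0.003333 N) → southwest.

SW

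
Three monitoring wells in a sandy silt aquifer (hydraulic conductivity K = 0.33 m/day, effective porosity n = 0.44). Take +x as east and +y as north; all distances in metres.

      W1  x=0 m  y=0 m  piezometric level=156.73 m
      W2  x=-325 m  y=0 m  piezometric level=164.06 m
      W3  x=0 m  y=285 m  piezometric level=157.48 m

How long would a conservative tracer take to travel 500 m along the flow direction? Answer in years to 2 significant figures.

80 years

∂h/∂x = (164.06 − 156.73) / (-325 − 0) = -0.02255
∂h/∂y = (157.48 − 156.73) / (285 − 0) = +0.002632
|∇h| = √(-0.02255² + 0.002632²) = 0.0227
Seepage velocity v = K·i/n = 0.33 × 0.0227 / 0.44 = 0.01703 m/day.
t = 500 / 0.01703 = 2.936e+04 days = 80.4 years.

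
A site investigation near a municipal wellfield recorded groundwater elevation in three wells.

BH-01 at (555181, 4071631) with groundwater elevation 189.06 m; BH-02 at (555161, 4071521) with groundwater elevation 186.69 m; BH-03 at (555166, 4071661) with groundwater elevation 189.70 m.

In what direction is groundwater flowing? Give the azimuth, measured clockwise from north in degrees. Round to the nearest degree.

Taking BH-01 as reference: BH-02−BH-01 = (-20, -110, -2.37); BH-03−BH-01 = (-15, 30, +0.64).
Solve a·Δx + b·Δy = Δh: det = (-20)·30 − (-15)·(-110) = -2250.
∂h/∂x = [(-2.37)·30 − (+0.64)·(-110)] / -2250 = +0.0003111
∂h/∂y = [(-20)·(+0.64) − (-15)·(-2.37)] / -2250 = +0.02149
Flow direction (−∇h) has components (-0.0003111 E, -0.02149 N).
Azimuth = atan2(E, N) = atan2(-0.0003111, -0.02149) = 180.8° ≈ 181°.

181°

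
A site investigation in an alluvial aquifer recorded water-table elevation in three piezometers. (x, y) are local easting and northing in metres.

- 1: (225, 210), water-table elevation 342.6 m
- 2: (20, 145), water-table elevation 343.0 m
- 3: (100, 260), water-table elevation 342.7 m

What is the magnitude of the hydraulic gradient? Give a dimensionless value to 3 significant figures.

0.00216

With h = a·x + b·y + c and 1 as origin, the differences give:
  (-205)·a + (-65)·b = +0.4
  (-125)·a + 50·b = +0.1
Eliminate b (×50 and ×(-65), subtract): -18375·a = 26.50 → a = ∂h/∂x = -0.001442
Back-substitute: b = ∂h/∂y = -0.001605.
|∇h| = √(-0.001442² + -0.001605²) = 0.002158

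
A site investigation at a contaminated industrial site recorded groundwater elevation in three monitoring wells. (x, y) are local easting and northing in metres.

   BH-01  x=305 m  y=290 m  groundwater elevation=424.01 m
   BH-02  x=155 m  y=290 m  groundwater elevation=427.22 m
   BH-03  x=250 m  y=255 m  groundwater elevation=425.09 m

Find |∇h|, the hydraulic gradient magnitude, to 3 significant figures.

Three-point gradient (reference BH-01): Δ to BH-02 = (-150, 0, +3.21), Δ to BH-03 = (-55, -35, +1.08).
∂h/∂x = -0.02140, ∂h/∂y = +0.002771 (det = 5250).
|∇h| = √(-0.02140² + 0.002771²) = 0.02158

0.0216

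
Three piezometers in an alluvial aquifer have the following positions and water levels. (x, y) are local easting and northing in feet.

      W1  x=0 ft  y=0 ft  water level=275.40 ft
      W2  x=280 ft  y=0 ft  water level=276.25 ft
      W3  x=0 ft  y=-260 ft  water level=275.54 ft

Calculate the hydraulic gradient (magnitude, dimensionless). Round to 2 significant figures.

∂h/∂x = (276.25 − 275.40) / (280 − 0) = +0.003036
∂h/∂y = (275.54 − 275.40) / (-260 − 0) = -0.0005385
|∇h| = √(0.003036² + -0.0005385²) = 0.003083

0.0031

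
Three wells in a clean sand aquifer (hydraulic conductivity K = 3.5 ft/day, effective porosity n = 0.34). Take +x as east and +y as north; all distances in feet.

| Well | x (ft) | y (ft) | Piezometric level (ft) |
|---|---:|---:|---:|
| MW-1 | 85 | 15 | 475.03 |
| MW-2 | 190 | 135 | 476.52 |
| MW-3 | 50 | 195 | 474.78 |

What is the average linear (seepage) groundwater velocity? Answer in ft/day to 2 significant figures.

0.13 ft/day

Differences from MW-1: to MW-2 (Δx, Δy, Δh) = (105, 120, +1.49); to MW-3 = (-35, 180, -0.25).
Determinant of the coordinate differences = 105·180 − (-35)·120 = 23100.
∂h/∂x = [(+1.49)·180 − (-0.25)·120] / 23100 = +0.01291
∂h/∂y = [105·(-0.25) − (-35)·(+1.49)] / 23100 = +0.001121
|∇h| = √(0.01291² + 0.001121²) = 0.01296
Seepage velocity v = K·i/n = 3.5 × 0.01296 / 0.34 = 0.1334 ft/day.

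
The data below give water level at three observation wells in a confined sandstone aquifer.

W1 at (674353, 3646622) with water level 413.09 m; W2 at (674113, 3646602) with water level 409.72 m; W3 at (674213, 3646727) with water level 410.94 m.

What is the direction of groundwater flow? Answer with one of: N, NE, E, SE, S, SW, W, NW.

W

Differences from W1: to W2 (Δx, Δy, Δh) = (-240, -20, -3.37); to W3 = (-140, 105, -2.15).
Determinant of the coordinate differences = (-240)·105 − (-140)·(-20) = -28000.
∂h/∂x = [(-3.37)·105 − (-2.15)·(-20)] / -28000 = +0.01417
∂h/∂y = [(-240)·(-2.15) − (-140)·(-3.37)] / -28000 = -0.001579
Flow = −∇h = (-0.01417 east, +0.001579 north), which points west.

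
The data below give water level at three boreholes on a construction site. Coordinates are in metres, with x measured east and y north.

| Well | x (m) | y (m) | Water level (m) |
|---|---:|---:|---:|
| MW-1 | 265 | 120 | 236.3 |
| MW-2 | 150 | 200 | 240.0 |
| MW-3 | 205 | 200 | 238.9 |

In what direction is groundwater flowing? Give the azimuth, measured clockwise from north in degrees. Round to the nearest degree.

131°

Taking MW-1 as reference: MW-2−MW-1 = (-115, 80, +3.7); MW-3−MW-1 = (-60, 80, +2.6).
Determinant of the coordinate differences = (-115)·80 − (-60)·80 = -4400.
∂h/∂x = [(+3.7)·80 − (+2.6)·80] / -4400 = -0.02000
∂h/∂y = [(-115)·(+2.6) − (-60)·(+3.7)] / -4400 = +0.01750
Flow direction (−∇h) has components (+0.02000 E, -0.01750 N).
Azimuth = atan2(E, N) = atan2(+0.02000, -0.01750) = 131.2° ≈ 131°.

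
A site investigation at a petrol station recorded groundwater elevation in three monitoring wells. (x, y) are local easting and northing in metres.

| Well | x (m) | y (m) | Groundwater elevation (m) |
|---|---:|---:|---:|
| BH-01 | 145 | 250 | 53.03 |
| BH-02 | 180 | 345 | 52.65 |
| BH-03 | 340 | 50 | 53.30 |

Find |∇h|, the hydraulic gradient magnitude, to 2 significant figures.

0.0038

Differences from BH-01: to BH-02 (Δx, Δy, Δh) = (35, 95, -0.38); to BH-03 = (195, -200, +0.27).
Solve a·Δx + b·Δy = Δh: det = 35·(-200) − 195·95 = -25525.
∂h/∂x = [(-0.38)·(-200) − (+0.27)·95] / -25525 = -0.001973
∂h/∂y = [35·(+0.27) − 195·(-0.38)] / -25525 = -0.003273
|∇h| = √(-0.001973² + -0.003273²) = 0.003822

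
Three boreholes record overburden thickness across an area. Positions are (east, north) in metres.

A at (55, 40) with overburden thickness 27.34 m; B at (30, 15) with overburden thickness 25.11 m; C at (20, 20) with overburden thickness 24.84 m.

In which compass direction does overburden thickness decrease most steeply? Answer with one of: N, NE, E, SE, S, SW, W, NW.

SW

With d = a·x + b·y + c and A as origin, the differences give:
  (-25)·a + (-25)·b = -2.23
  (-35)·a + (-20)·b = -2.50
Eliminate b (×(-20) and ×(-25), subtract): -375·a = -17.900 → a = ∂d/∂x = +0.04773
Back-substitute: b = ∂d/∂y = +0.04147.
Steepest decrease is along −∇f = (-0.04773 E, -0.04147 N) → southwest.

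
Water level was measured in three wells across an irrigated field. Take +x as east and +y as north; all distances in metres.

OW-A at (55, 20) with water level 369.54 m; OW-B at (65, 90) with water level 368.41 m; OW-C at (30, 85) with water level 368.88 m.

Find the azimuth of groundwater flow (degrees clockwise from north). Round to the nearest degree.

038°

Three-point gradient (reference OW-A): Δ to OW-B = (10, 70, -1.13), Δ to OW-C = (-25, 65, -0.66).
∂h/∂x = -0.01135, ∂h/∂y = -0.01452 (det = 2400).
Flow direction (−∇h) has components (+0.01135 E, +0.01452 N).
Azimuth = atan2(E, N) = atan2(+0.01135, +0.01452) = 38.0° ≈ 038°.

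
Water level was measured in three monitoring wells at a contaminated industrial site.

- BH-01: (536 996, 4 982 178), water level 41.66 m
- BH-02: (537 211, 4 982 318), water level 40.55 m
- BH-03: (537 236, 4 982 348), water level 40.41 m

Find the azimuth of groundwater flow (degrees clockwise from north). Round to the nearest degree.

080°

With h = a·x + b·y + c and BH-01 as origin, the differences give:
  215·a + 140·b = -1.11
  240·a + 170·b = -1.25
Eliminate b (×170 and ×140, subtract): 2950·a = -13.700 → a = ∂h/∂x = -0.004644
Back-substitute: b = ∂h/∂y = -0.0007966.
Flow direction (−∇h) has components (+0.004644 E, +0.0007966 N).
Azimuth = atan2(E, N) = atan2(+0.004644, +0.0007966) = 80.3° ≈ 080°.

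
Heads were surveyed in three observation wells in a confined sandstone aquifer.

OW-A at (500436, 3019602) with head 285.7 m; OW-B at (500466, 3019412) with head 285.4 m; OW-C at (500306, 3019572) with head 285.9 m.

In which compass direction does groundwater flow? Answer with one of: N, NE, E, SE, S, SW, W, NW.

SE

Three-point gradient (reference OW-A): Δ to OW-B = (30, -190, -0.3), Δ to OW-C = (-130, -30, +0.2).
∂h/∂x = -0.001836, ∂h/∂y = +0.001289 (det = -25600).
Flow = −∇h = (+0.001836 east, -0.001289 north), which points southeast.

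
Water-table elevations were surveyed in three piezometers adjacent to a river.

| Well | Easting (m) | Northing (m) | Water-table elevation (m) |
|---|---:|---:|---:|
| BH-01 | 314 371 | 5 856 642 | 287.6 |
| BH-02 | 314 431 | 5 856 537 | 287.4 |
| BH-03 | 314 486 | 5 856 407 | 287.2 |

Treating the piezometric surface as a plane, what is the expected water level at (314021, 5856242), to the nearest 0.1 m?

288.3 m

Three-point gradient (reference BH-01): Δ to BH-02 = (60, -105, -0.2), Δ to BH-03 = (115, -235, -0.4).
∂h/∂x = -0.002469, ∂h/∂y = +0.0004938 (det = -2025).
h(314021, 5856242) = 287.6 + (-0.002469)·(-350) + (+0.0004938)·(-400) = 287.6 +0.864 -0.198 = 288.267 m.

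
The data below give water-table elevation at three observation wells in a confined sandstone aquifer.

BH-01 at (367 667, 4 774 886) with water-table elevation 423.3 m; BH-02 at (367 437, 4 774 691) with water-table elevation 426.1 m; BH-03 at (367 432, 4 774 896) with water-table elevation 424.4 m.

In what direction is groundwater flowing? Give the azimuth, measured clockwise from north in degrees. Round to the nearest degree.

031°

Three-point gradient (reference BH-01): Δ to BH-02 = (-230, -195, +2.8), Δ to BH-03 = (-235, 10, +1.1).
∂h/∂x = -0.005039, ∂h/∂y = -0.008416 (det = -48125).
Flow direction (−∇h) has components (+0.005039 E, +0.008416 N).
Azimuth = atan2(E, N) = atan2(+0.005039, +0.008416) = 30.9° ≈ 031°.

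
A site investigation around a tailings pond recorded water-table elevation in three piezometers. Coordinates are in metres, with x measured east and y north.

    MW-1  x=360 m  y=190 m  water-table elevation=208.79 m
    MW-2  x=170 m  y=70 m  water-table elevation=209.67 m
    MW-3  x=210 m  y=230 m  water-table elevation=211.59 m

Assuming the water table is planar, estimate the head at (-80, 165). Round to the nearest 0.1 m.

214.8 m

Differences from MW-1: to MW-2 (Δx, Δy, Δh) = (-190, -120, +0.88); to MW-3 = (-150, 40, +2.80).
Determinant of the coordinate differences = (-190)·40 − (-150)·(-120) = -25600.
∂h/∂x = [(+0.88)·40 − (+2.80)·(-120)] / -25600 = -0.01450
∂h/∂y = [(-190)·(+2.80) − (-150)·(+0.88)] / -25600 = +0.01563
h(-80, 165) = 208.79 + (-0.01450)·(-440) + (+0.01563)·(-25) = 208.79 +6.380 -0.391 = 214.779 m.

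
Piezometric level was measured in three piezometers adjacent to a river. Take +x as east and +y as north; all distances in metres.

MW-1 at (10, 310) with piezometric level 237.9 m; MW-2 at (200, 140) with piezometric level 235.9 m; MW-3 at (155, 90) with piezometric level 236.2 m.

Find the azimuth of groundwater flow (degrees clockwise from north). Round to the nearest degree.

With h = a·x + b·y + c and MW-1 as origin, the differences give:
  190·a + (-170)·b = -2.0
  145·a + (-220)·b = -1.7
Eliminate b (×(-220) and ×(-170), subtract): -17150·a = 151.00 → a = ∂h/∂x = -0.008805
Back-substitute: b = ∂h/∂y = +0.001924.
Flow direction (−∇h) has components (+0.008805 E, -0.001924 N).
Azimuth = atan2(E, N) = atan2(+0.008805, -0.001924) = 102.3° ≈ 102°.

102°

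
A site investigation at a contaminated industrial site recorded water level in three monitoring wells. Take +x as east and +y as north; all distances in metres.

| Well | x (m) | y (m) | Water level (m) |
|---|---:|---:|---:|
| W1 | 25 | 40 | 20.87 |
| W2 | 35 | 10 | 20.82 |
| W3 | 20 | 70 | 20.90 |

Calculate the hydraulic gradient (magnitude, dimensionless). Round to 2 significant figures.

0.0040

Three-point gradient (reference W1): Δ to W2 = (10, -30, -0.05), Δ to W3 = (-5, 30, +0.03).
∂h/∂x = -0.004000, ∂h/∂y = +0.0003333 (det = 150).
|∇h| = √(-0.004000² + 0.0003333²) = 0.004014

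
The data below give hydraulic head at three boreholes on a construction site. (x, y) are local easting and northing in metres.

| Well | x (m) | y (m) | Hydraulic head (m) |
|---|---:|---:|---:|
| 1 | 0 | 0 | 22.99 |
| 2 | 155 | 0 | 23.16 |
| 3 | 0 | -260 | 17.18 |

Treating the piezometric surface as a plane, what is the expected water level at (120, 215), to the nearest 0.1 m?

27.9 m

∂h/∂x = (23.16 − 22.99) / (155 − 0) = +0.001097
∂h/∂y = (17.18 − 22.99) / (-260 − 0) = +0.02235
h(120, 215) = 22.99 + (+0.001097)·(120) + (+0.02235)·(215) = 22.99 +0.132 +4.804 = 27.926 m.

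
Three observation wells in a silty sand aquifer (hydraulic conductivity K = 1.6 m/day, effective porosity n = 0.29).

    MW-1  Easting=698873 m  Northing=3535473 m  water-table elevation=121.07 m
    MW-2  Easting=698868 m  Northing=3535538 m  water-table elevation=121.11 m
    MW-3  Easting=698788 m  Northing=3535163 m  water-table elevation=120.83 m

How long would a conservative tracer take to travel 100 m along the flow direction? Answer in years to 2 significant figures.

63 years

Three-point gradient (reference MW-1): Δ to MW-2 = (-5, 65, +0.04), Δ to MW-3 = (-85, -310, -0.24).
∂h/∂x = +0.0004523, ∂h/∂y = +0.0006502 (det = 7075).
|∇h| = √(0.0004523² + 0.0006502²) = 0.000792
Seepage velocity v = K·i/n = 1.6 × 0.000792 / 0.29 = 0.00437 m/day.
t = 100 / 0.00437 = 2.288e+04 days = 62.6 years.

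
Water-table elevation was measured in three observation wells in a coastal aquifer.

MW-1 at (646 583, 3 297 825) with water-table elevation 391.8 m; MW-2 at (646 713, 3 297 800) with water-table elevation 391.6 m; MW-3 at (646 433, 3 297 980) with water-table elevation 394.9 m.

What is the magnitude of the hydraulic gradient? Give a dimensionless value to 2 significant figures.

Taking MW-1 as reference: MW-2−MW-1 = (130, -25, -0.2); MW-3−MW-1 = (-150, 155, +3.1).
Solve a·Δx + b·Δy = Δh: det = 130·155 − (-150)·(-25) = 16400.
∂h/∂x = [(-0.2)·155 − (+3.1)·(-25)] / 16400 = +0.002835
∂h/∂y = [130·(+3.1) − (-150)·(-0.2)] / 16400 = +0.02274
|∇h| = √(0.002835² + 0.02274²) = 0.02292

0.023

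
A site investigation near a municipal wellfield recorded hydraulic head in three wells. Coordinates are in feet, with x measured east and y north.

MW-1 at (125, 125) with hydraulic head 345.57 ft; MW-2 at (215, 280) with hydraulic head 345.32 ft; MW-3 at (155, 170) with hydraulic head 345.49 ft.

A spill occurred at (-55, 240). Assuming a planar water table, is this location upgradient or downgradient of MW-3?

upgradient

With h = a·x + b·y + c and MW-1 as origin, the differences give:
  90·a + 155·b = -0.25
  30·a + 45·b = -0.08
Eliminate b (×45 and ×155, subtract): -600·a = 1.150 → a = ∂h/∂x = -0.001917
Back-substitute: b = ∂h/∂y = -0.0005000.
Head at (-55, 240) = 345.57 + (-0.001917)·(-180) + (-0.0005000)·(115) = 345.86 ft.
That is higher than the 345.49 ft at MW-3, so the point is upgradient.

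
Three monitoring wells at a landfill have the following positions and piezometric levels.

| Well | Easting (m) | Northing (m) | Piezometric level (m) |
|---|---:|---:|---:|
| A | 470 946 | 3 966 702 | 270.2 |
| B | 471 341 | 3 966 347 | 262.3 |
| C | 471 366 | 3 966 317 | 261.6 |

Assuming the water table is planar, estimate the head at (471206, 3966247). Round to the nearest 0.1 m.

259.1 m

With h = a·x + b·y + c and A as origin, the differences give:
  395·a + (-355)·b = -7.9
  420·a + (-385)·b = -8.6
Eliminate b (×(-385) and ×(-355), subtract): -2975·a = -11.50 → a = ∂h/∂x = +0.003866
Back-substitute: b = ∂h/∂y = +0.02655.
h(471206, 3966247) = 270.2 + (+0.003866)·(260) + (+0.02655)·(-455) = 270.2 +1.005 -12.082 = 259.123 m.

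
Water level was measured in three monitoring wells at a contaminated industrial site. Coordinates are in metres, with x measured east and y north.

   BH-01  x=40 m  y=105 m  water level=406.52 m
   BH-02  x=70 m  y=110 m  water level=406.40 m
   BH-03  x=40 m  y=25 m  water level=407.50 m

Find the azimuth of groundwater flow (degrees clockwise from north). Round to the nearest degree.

009°

With h = a·x + b·y + c and BH-01 as origin, the differences give:
  30·a + 5·b = -0.12
  0·a + (-80)·b = +0.98
Eliminate b (×(-80) and ×5, subtract): -2400·a = 4.700 → a = ∂h/∂x = -0.001958
Back-substitute: b = ∂h/∂y = -0.01225.
Flow direction (−∇h) has components (+0.001958 E, +0.01225 N).
Azimuth = atan2(E, N) = atan2(+0.001958, +0.01225) = 9.1° ≈ 009°.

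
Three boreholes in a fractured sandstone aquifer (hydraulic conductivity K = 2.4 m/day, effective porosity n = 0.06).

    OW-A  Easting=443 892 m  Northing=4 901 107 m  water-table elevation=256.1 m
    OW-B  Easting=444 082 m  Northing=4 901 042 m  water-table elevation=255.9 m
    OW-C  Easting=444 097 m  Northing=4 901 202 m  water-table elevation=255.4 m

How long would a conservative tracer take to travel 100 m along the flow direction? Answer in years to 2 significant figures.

With h = a·x + b·y + c and OW-A as origin, the differences give:
  190·a + (-65)·b = -0.2
  205·a + 95·b = -0.7
Eliminate b (×95 and ×(-65), subtract): 31375·a = -64.50 → a = ∂h/∂x = -0.002056
Back-substitute: b = ∂h/∂y = -0.002932.
|∇h| = √(-0.002056² + -0.002932²) = 0.003581
Seepage velocity v = K·i/n = 2.4 × 0.003581 / 0.06 = 0.1432 m/day.
t = 100 / 0.1432 = 698.3 days = 1.91 years.

1.9 years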